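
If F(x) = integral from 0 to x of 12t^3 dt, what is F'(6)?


By the Fundamental Theorem of Calculus (Part 1):
If F(x) = integral from 0 to x of f(t) dt, then F'(x) = f(x)
Here f(t) = 12t^3
So F'(x) = 12x^3
Evaluate at x = 6:
F'(6) = 12 * 6^3
= 12 * 216
= 2592

2592


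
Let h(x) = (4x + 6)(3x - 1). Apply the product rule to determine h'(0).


Let u(x) = 4x + 6 and v(x) = 3x - 1
u'(x) = 4
v'(x) = 3
Product rule: h'(x) = u'(x)*v(x) + u(x)*v'(x)
= 4 * (3x - 1) + (4x + 6) * 3
At x = 0:
u(0) = 4 * 0 + 6 = 6
v(0) = 3 * 0 - 1 = -1
h'(0) = 4 * (-1) + 6 * 3
= -4 + 18
= 14

14


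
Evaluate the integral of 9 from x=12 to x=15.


The integral of a constant k over [a, b] equals k * (b - a).
integral from 12 to 15 of 9 dx
= 9 * (15 - 12)
= 9 * 3
= 27

27


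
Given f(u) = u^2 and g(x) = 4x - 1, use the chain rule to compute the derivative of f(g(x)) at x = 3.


Using the chain rule: (f(g(x)))' = f'(g(x)) * g'(x)
First, find g(3):
g(3) = 4 * 3 - 1 = 11
Next, f'(u) = 2u
And g'(x) = 4
So f'(g(3)) * g'(3)
= 2 * 11 * 4
= 88

88


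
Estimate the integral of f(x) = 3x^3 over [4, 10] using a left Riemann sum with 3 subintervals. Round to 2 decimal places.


Left Riemann sum uses left endpoints of each subinterval.
Interval: [4, 10], n = 3
dx = (10 - 4) / 3 = 2
Left endpoints: [4, 6, 8]
f values: [192, 648, 1536]
Sum = dx * (sum of f values)
= 2 * 2376
= 4752 = 4752.00

4752.00


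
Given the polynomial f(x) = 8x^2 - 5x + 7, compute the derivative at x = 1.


Differentiate term by term using power and sum rules:
f(x) = 8x^2 - 5x + 7
f'(x) = 16x - 5
Substitute x = 1:
f'(1) = 16 * 1 - 5
= 16 - 5
= 11

11


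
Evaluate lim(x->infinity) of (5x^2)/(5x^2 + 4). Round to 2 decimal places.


For limits at infinity with equal-degree polynomials,
we compare leading coefficients.
Numerator leading term: 5x^2
Denominator leading term: 5x^2
Divide both by x^2:
lim = (5) / (5 + 4/x^2)
As x -> infinity, the 1/x and 1/x^2 terms vanish:
= 5/5 = 1 = 1.00

1.00


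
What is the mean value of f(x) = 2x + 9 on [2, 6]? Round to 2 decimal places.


Average value = 1/(b-a) * integral from a to b of f(x) dx
First compute the integral of 2x + 9:
F(x) = x^2 + 9x
F(6) = 1 * 36 + 9 * 6 = 90
F(2) = 1 * 4 + 9 * 2 = 22
Integral = 90 - 22 = 68
Average = 68 / (6 - 2) = 68 / 4
= 17 = 17.00

17.00


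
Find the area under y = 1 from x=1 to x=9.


The area under a constant function y = 1 is a rectangle.
Width = 9 - 1 = 8
Height = 1
Area = width * height
= 8 * 1
= 8

8


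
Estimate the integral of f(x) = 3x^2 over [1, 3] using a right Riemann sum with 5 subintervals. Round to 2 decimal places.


Right Riemann sum uses right endpoints of each subinterval.
Interval: [1, 3], n = 5
dx = (3 - 1) / 5 = 2/5
Right endpoints: [7/5, 9/5, 11/5, 13/5, 3]
f values: [147/25, 243/25, 363/25, 507/25, 27]
Sum = dx * (sum of f values)
= 2/5 * 387/5
= 774/25 = 30.96

30.96


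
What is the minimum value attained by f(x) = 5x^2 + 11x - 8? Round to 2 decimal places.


For a quadratic f(x) = ax^2 + bx + c with a > 0, the minimum is at the vertex.
Vertex x-coordinate: x = -b/(2a)
x = -(11) / (2 * 5)
x = -11/10
Substitute back to find the minimum value:
f(-11/10) = 5 * (-11/10)^2 + 11 * (-11/10) - 8
= 121/20 - 121/10 - 8
= -281/20 = -14.05

-14.05


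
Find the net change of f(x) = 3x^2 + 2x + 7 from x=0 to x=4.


Net change = f(b) - f(a)
f(x) = 3x^2 + 2x + 7
Compute f(4):
f(4) = 3 * 4^2 + 2 * 4 + 7
= 48 + 8 + 7
= 63
Compute f(0):
f(0) = 3 * 0^2 + 2 * 0 + 7
= 0 + 0 + 7
= 7
Net change = 63 - 7 = 56

56


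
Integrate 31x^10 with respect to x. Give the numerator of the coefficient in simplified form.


Apply the power rule for integration:
integral of ax^n dx = a/(n+1) * x^(n+1) + C
integral of 31x^10 dx
= 31/11 * x^11 + C
The coefficient in lowest terms is 31/11, and its numerator is 31

31


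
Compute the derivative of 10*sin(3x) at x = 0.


Apply the chain rule to differentiate 10*sin(3x):
d/dx [10*sin(3x)]
= 10 * cos(3x) * d/dx(3x)
= 10 * 3 * cos(3x)
= 30 * cos(3x)
Evaluate at x = 0:
= 30 * cos(0)
= 30 * 1
= 30

30


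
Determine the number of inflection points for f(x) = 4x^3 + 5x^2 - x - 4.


Inflection points occur where f''(x) = 0 and concavity changes.
f(x) = 4x^3 + 5x^2 - x - 4
f'(x) = 12x^2 + 10x - 1
f''(x) = 24x + 10
Set f''(x) = 0:
24x + 10 = 0
x = -10 / 24 = -5/12
Since f''(x) is linear (degree 1), it changes sign at this point.
Therefore there is exactly 1 inflection point.

1


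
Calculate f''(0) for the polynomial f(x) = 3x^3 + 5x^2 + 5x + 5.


First derivative:
f'(x) = 9x^2 + 10x + 5
Second derivative:
f''(x) = 18x + 10
Substitute x = 0:
f''(0) = 18 * 0 + 10
= 0 + 10
= 10

10


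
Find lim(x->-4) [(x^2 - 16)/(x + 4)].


Direct substitution gives 0/0, so we factor the numerator.
Factor: (x^2 - 16) = (x + 4)(x - 4)
Cancel the common factor (x + 4):
(x^2 - 16)/(x + 4) = (x - 4)
Now substitute x = -4:
= (-4) - (4) = -8

-8


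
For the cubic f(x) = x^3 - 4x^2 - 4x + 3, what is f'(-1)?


Differentiate f(x) = x^3 - 4x^2 - 4x + 3 term by term:
f'(x) = 3x^2 - 8x - 4
Substitute x = -1:
f'(-1) = 3 * (-1)^2 - 8 * (-1) - 4
= 3 + 8 - 4
= 7

7


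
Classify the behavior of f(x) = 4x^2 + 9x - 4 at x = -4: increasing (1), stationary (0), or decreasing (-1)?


Compute f'(x) to determine behavior:
f'(x) = 8x + 9
f'(-4) = 8 * (-4) + 9
= -32 + 9
= -23
Since f'(-4) < 0, the function is decreasing (-1)

-1


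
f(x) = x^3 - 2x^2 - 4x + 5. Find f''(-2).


First derivative:
f'(x) = 3x^2 - 4x - 4
Second derivative:
f''(x) = 6x - 4
Substitute x = -2:
f''(-2) = 6 * (-2) - 4
= -12 - 4
= -16

-16


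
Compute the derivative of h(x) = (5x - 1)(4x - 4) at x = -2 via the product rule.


Let u(x) = 5x - 1 and v(x) = 4x - 4
u'(x) = 5
v'(x) = 4
Product rule: h'(x) = u'(x)*v(x) + u(x)*v'(x)
= 5 * (4x - 4) + (5x - 1) * 4
At x = -2:
u(-2) = 5 * (-2) - 1 = -11
v(-2) = 4 * (-2) - 4 = -12
h'(-2) = 5 * (-12) + (-11) * 4
= -60 - 44
= -104

-104


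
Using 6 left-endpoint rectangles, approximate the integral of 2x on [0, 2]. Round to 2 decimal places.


Left Riemann sum uses left endpoints of each subinterval.
Interval: [0, 2], n = 6
dx = (2 - 0) / 6 = 1/3
Left endpoints: [0, 1/3, 2/3, 1, 4/3, 5/3]
f values: [0, 2/3, 4/3, 2, 8/3, 10/3]
Sum = dx * (sum of f values)
= 1/3 * 10
= 10/3 ≈ 3.33

3.33


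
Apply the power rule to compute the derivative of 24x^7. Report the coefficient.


We apply the power rule: d/dx [ax^n] = a*n * x^(n-1)
d/dx [24x^7]
= 24 * 7 * x^(7-1)
= 168x^6
The coefficient is 168

168


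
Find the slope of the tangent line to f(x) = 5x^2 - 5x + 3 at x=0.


The slope of the tangent line equals f'(x) at the point.
f(x) = 5x^2 - 5x + 3
f'(x) = 10x - 5
At x = 0:
f'(0) = 10 * 0 - 5
= 0 - 5
= -5

-5


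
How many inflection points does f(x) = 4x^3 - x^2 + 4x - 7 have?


Inflection points occur where f''(x) = 0 and concavity changes.
f(x) = 4x^3 - x^2 + 4x - 7
f'(x) = 12x^2 - 2x + 4
f''(x) = 24x - 2
Set f''(x) = 0:
24x - 2 = 0
x = 2 / 24 = 1/12
Since f''(x) is linear (degree 1), it changes sign at this point.
Therefore there is exactly 1 inflection point.

1


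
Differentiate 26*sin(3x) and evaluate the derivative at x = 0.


Apply the chain rule to differentiate 26*sin(3x):
d/dx [26*sin(3x)]
= 26 * cos(3x) * d/dx(3x)
= 26 * 3 * cos(3x)
= 78 * cos(3x)
Evaluate at x = 0:
= 78 * cos(0)
= 78 * 1
= 78

78


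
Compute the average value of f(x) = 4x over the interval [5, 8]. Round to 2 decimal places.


Average value = 1/(b-a) * integral from a to b of f(x) dx
First compute the integral of 4x:
F(x) = 2x^2
F(8) = 2 * 64 + 0 * 8 = 128
F(5) = 2 * 25 + 0 * 5 = 50
Integral = 128 - 50 = 78
Average = 78 / (8 - 5) = 78 / 3
= 26 = 26.00

26.00


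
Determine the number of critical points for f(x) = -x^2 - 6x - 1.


Find where f'(x) = 0:
f'(x) = -2x - 6
Set f'(x) = 0:
-2x - 6 = 0
x = 6 / (-2) = -3
This is a linear equation in x, so there is exactly one solution.
Number of critical points: 1

1


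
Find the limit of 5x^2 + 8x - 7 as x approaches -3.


Since polynomials are continuous, we use direct substitution.
lim(x->-3) of 5x^2 + 8x - 7
= 5 * (-3)^2 + 8 * (-3) - 7
= 45 - 24 - 7
= 14

14


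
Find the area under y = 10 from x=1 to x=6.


The area under a constant function y = 10 is a rectangle.
Width = 6 - 1 = 5
Height = 10
Area = width * height
= 5 * 10
= 50

50


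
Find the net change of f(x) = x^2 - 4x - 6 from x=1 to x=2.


Net change = f(b) - f(a)
f(x) = x^2 - 4x - 6
Compute f(2):
f(2) = 1 * 2^2 - 4 * 2 - 6
= 4 - 8 - 6
= -10
Compute f(1):
f(1) = 1 * 1^2 - 4 * 1 - 6
= 1 - 4 - 6
= -9
Net change = -10 - (-9) = -1

-1


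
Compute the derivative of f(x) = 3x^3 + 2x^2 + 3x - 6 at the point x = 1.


Differentiate f(x) = 3x^3 + 2x^2 + 3x - 6 term by term:
f'(x) = 9x^2 + 4x + 3
Substitute x = 1:
f'(1) = 9 * 1^2 + 4 * 1 + 3
= 9 + 4 + 3
= 16

16


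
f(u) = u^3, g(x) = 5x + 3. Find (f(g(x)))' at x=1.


Using the chain rule: (f(g(x)))' = f'(g(x)) * g'(x)
First, find g(1):
g(1) = 5 * 1 + 3 = 8
Next, f'(u) = 3u^2
And g'(x) = 5
So f'(g(1)) * g'(1)
= 3 * 8^2 * 5
= 3 * 64 * 5
= 960

960


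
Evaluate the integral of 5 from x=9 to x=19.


The integral of a constant k over [a, b] equals k * (b - a).
integral from 9 to 19 of 5 dx
= 5 * (19 - 9)
= 5 * 10
= 50

50


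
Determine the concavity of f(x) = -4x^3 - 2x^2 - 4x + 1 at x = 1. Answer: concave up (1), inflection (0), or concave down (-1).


Concavity is determined by the sign of f''(x).
f(x) = -4x^3 - 2x^2 - 4x + 1
f'(x) = -12x^2 - 4x - 4
f''(x) = -24x - 4
f''(1) = -24 * 1 - 4
= -24 - 4
= -28
Since f''(1) < 0, the function is concave down (-1)

-1


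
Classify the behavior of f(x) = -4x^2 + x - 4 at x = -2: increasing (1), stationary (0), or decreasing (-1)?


Compute f'(x) to determine behavior:
f'(x) = -8x + 1
f'(-2) = -8 * (-2) + 1
= 16 + 1
= 17
Since f'(-2) > 0, the function is increasing (1)

1


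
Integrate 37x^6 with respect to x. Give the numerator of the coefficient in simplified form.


Apply the power rule for integration:
integral of ax^n dx = a/(n+1) * x^(n+1) + C
integral of 37x^6 dx
= 37/7 * x^7 + C
The coefficient in lowest terms is 37/7, and its numerator is 37

37


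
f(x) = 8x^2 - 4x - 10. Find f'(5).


Differentiate term by term using power and sum rules:
f(x) = 8x^2 - 4x - 10
f'(x) = 16x - 4
Substitute x = 5:
f'(5) = 16 * 5 - 4
= 80 - 4
= 76

76


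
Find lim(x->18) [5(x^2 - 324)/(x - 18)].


Direct substitution gives 0/0, so we factor the numerator.
Factor: 5(x^2 - 324) = 5 * (x - 18)(x + 18)
Cancel the common factor (x - 18):
5(x^2 - 324)/(x - 18) = 5 * (x + 18)
Now substitute x = 18:
= 5 * (18 + 18) = 180

180


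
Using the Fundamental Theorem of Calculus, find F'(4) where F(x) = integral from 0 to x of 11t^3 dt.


By the Fundamental Theorem of Calculus (Part 1):
If F(x) = integral from 0 to x of f(t) dt, then F'(x) = f(x)
Here f(t) = 11t^3
So F'(x) = 11x^3
Evaluate at x = 4:
F'(4) = 11 * 4^3
= 11 * 64
= 704

704


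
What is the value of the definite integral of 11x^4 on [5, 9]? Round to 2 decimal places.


Find the antiderivative of 11x^4:
F(x) = 11/5 * x^5
Apply the Fundamental Theorem of Calculus:
F(9) - F(5)
= 11/5 * 9^5 - 11/5 * 5^5
= 11/5 * (59049 - 3125)
= 11/5 * 55924
= 615164/5 = 123032.80

123032.80


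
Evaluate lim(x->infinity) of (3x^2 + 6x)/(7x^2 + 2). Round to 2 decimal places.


For limits at infinity with equal-degree polynomials,
we compare leading coefficients.
Numerator leading term: 3x^2
Denominator leading term: 7x^2
Divide both by x^2:
lim = (3 + 6/x) / (7 + 2/x^2)
As x -> infinity, the 1/x and 1/x^2 terms vanish:
= 3/7 ≈ 0.43

0.43


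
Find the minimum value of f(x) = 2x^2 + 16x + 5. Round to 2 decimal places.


For a quadratic f(x) = ax^2 + bx + c with a > 0, the minimum is at the vertex.
Vertex x-coordinate: x = -b/(2a)
x = -(16) / (2 * 2)
x = -16/4 = -4
Substitute back to find the minimum value:
f(-4) = 2 * (-4)^2 + 16 * (-4) + 5
= 32 - 64 + 5
= -27 = -27.00

-27.00


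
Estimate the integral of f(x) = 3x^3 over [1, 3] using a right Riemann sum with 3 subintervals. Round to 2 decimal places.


Right Riemann sum uses right endpoints of each subinterval.
Interval: [1, 3], n = 3
dx = (3 - 1) / 3 = 2/3
Right endpoints: [5/3, 7/3, 3]
f values: [125/9, 343/9, 81]
Sum = dx * (sum of f values)
= 2/3 * 133
= 266/3 ≈ 88.67

88.67


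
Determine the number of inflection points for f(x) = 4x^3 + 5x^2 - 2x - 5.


Inflection points occur where f''(x) = 0 and concavity changes.
f(x) = 4x^3 + 5x^2 - 2x - 5
f'(x) = 12x^2 + 10x - 2
f''(x) = 24x + 10
Set f''(x) = 0:
24x + 10 = 0
x = -10 / 24 = -5/12
Since f''(x) is linear (degree 1), it changes sign at this point.
Therefore there is exactly 1 inflection point.

1


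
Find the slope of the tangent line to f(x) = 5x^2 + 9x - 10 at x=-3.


The slope of the tangent line equals f'(x) at the point.
f(x) = 5x^2 + 9x - 10
f'(x) = 10x + 9
At x = -3:
f'(-3) = 10 * (-3) + 9
= -30 + 9
= -21

-21


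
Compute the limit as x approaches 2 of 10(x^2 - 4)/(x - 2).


Direct substitution gives 0/0, so we factor the numerator.
Factor: 10(x^2 - 4) = 10 * (x - 2)(x + 2)
Cancel the common factor (x - 2):
10(x^2 - 4)/(x - 2) = 10 * (x + 2)
Now substitute x = 2:
= 10 * (2 + 2) = 40

40


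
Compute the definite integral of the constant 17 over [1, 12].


The integral of a constant k over [a, b] equals k * (b - a).
integral from 1 to 12 of 17 dx
= 17 * (12 - 1)
= 17 * 11
= 187

187


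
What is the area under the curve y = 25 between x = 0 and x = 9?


The area under a constant function y = 25 is a rectangle.
Width = 9 - 0 = 9
Height = 25
Area = width * height
= 9 * 25
= 225

225


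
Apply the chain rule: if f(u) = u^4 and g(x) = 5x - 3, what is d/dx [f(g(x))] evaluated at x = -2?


Using the chain rule: (f(g(x)))' = f'(g(x)) * g'(x)
First, find g(-2):
g(-2) = 5 * (-2) - 3 = -13
Next, f'(u) = 4u^3
And g'(x) = 5
So f'(g(-2)) * g'(-2)
= 4 * (-13)^3 * 5
= 4 * (-2197) * 5
= -43940

-43940


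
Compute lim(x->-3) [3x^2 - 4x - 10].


Since polynomials are continuous, we use direct substitution.
lim(x->-3) of 3x^2 - 4x - 10
= 3 * (-3)^2 - 4 * (-3) - 10
= 27 + 12 - 10
= 29

29


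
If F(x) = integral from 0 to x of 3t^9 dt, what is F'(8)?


By the Fundamental Theorem of Calculus (Part 1):
If F(x) = integral from 0 to x of f(t) dt, then F'(x) = f(x)
Here f(t) = 3t^9
So F'(x) = 3x^9
Evaluate at x = 8:
F'(8) = 3 * 8^9
= 3 * 134217728
= 402653184

402653184


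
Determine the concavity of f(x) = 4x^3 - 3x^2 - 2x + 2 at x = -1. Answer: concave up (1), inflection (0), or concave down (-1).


Concavity is determined by the sign of f''(x).
f(x) = 4x^3 - 3x^2 - 2x + 2
f'(x) = 12x^2 - 6x - 2
f''(x) = 24x - 6
f''(-1) = 24 * (-1) - 6
= -24 - 6
= -30
Since f''(-1) < 0, the function is concave down (-1)

-1


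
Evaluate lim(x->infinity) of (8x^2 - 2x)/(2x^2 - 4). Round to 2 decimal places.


For limits at infinity with equal-degree polynomials,
we compare leading coefficients.
Numerator leading term: 8x^2
Denominator leading term: 2x^2
Divide both by x^2:
lim = (8 - 2/x) / (2 - 4/x^2)
As x -> infinity, the 1/x and 1/x^2 terms vanish:
= 8/2 = 4 = 4.00

4.00


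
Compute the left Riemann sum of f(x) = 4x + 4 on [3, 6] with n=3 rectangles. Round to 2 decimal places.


Left Riemann sum uses left endpoints of each subinterval.
Interval: [3, 6], n = 3
dx = (6 - 3) / 3 = 1
Left endpoints: [3, 4, 5]
f values: [16, 20, 24]
Sum = dx * (sum of f values)
= 1 * 60
= 60 = 60.00

60.00


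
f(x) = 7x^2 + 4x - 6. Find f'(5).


Differentiate term by term using power and sum rules:
f(x) = 7x^2 + 4x - 6
f'(x) = 14x + 4
Substitute x = 5:
f'(5) = 14 * 5 + 4
= 70 + 4
= 74

74


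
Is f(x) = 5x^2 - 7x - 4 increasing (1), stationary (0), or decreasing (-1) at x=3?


Compute f'(x) to determine behavior:
f'(x) = 10x - 7
f'(3) = 10 * 3 - 7
= 30 - 7
= 23
Since f'(3) > 0, the function is increasing (1)

1


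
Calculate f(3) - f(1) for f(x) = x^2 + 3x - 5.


Net change = f(b) - f(a)
f(x) = x^2 + 3x - 5
Compute f(3):
f(3) = 1 * 3^2 + 3 * 3 - 5
= 9 + 9 - 5
= 13
Compute f(1):
f(1) = 1 * 1^2 + 3 * 1 - 5
= 1 + 3 - 5
= -1
Net change = 13 - (-1) = 14

14


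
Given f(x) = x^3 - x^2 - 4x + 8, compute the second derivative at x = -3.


First derivative:
f'(x) = 3x^2 - 2x - 4
Second derivative:
f''(x) = 6x - 2
Substitute x = -3:
f''(-3) = 6 * (-3) - 2
= -18 - 2
= -20

-20


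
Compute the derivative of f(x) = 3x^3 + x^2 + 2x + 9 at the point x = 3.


Differentiate f(x) = 3x^3 + x^2 + 2x + 9 term by term:
f'(x) = 9x^2 + 2x + 2
Substitute x = 3:
f'(3) = 9 * 3^2 + 2 * 3 + 2
= 81 + 6 + 2
= 89

89


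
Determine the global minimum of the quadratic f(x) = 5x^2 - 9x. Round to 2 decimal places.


For a quadratic f(x) = ax^2 + bx + c with a > 0, the minimum is at the vertex.
Vertex x-coordinate: x = -b/(2a)
x = -(-9) / (2 * 5)
x = 9/10
Substitute back to find the minimum value:
f(9/10) = 5 * (9/10)^2 - 9 * (9/10) + 0
= 81/20 - 81/10 + 0
= -81/20 = -4.05

-4.05


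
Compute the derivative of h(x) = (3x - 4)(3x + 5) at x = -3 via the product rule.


Let u(x) = 3x - 4 and v(x) = 3x + 5
u'(x) = 3
v'(x) = 3
Product rule: h'(x) = u'(x)*v(x) + u(x)*v'(x)
= 3 * (3x + 5) + (3x - 4) * 3
At x = -3:
u(-3) = 3 * (-3) - 4 = -13
v(-3) = 3 * (-3) + 5 = -4
h'(-3) = 3 * (-4) + (-13) * 3
= -12 - 39
= -51

-51


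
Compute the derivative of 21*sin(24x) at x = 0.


Apply the chain rule to differentiate 21*sin(24x):
d/dx [21*sin(24x)]
= 21 * cos(24x) * d/dx(24x)
= 21 * 24 * cos(24x)
= 504 * cos(24x)
Evaluate at x = 0:
= 504 * cos(0)
= 504 * 1
= 504

504


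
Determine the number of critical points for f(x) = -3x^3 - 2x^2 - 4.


Find where f'(x) = 0:
f(x) = -3x^3 - 2x^2 - 4
f'(x) = -9x^2 - 4x
This is a quadratic in x. Use the discriminant to count real roots.
Discriminant = (-4)^2 - 4 * (-9) * 0
= 16 - 0
= 16
Since discriminant > 0, f'(x) = 0 has 2 real solutions.
Number of critical points: 2

2


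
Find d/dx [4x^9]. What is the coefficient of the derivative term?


We apply the power rule: d/dx [ax^n] = a*n * x^(n-1)
d/dx [4x^9]
= 4 * 9 * x^(9-1)
= 36x^8
The coefficient is 36

36


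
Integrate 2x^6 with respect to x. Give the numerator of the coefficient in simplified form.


Apply the power rule for integration:
integral of ax^n dx = a/(n+1) * x^(n+1) + C
integral of 2x^6 dx
= 2/7 * x^7 + C
The coefficient in lowest terms is 2/7, and its numerator is 2

2


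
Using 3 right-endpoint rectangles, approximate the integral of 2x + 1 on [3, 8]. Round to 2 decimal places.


Right Riemann sum uses right endpoints of each subinterval.
Interval: [3, 8], n = 3
dx = (8 - 3) / 3 = 5/3
Right endpoints: [14/3, 19/3, 8]
f values: [31/3, 41/3, 17]
Sum = dx * (sum of f values)
= 5/3 * 41
= 205/3 ≈ 68.33

68.33


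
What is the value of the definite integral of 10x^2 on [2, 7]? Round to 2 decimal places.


Find the antiderivative of 10x^2:
F(x) = 10/3 * x^3
Apply the Fundamental Theorem of Calculus:
F(7) - F(2)
= 10/3 * 7^3 - 10/3 * 2^3
= 10/3 * (343 - 8)
= 10/3 * 335
= 3350/3 ≈ 1116.67

1116.67


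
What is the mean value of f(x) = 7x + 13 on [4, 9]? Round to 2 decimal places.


Average value = 1/(b-a) * integral from a to b of f(x) dx
First compute the integral of 7x + 13:
F(x) = (7/2)x^2 + 13x
F(9) = 7/2 * 81 + 13 * 9 = 801/2
F(4) = 7/2 * 16 + 13 * 4 = 108
Integral = 801/2 - 108 = 585/2
Average = (585/2) / (9 - 4) = (585/2) / 5
= 117/2 = 58.50

58.50


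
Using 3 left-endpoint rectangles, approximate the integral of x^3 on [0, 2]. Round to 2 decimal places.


Left Riemann sum uses left endpoints of each subinterval.
Interval: [0, 2], n = 3
dx = (2 - 0) / 3 = 2/3
Left endpoints: [0, 2/3, 4/3]
f values: [0, 8/27, 64/27]
Sum = dx * (sum of f values)
= 2/3 * 8/3
= 16/9 ≈ 1.78

1.78


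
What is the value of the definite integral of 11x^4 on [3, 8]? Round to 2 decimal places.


Find the antiderivative of 11x^4:
F(x) = 11/5 * x^5
Apply the Fundamental Theorem of Calculus:
F(8) - F(3)
= 11/5 * 8^5 - 11/5 * 3^5
= 11/5 * (32768 - 243)
= 11/5 * 32525
= 71555 = 71555.00

71555.00


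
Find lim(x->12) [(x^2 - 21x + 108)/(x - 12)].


Direct substitution gives 0/0, so we factor the numerator.
Factor: (x^2 - 21x + 108) = (x - 12)(x - 9)
Cancel the common factor (x - 12):
(x^2 - 21x + 108)/(x - 12) = (x - 9)
Now substitute x = 12:
= (12) - (9) = 3

3


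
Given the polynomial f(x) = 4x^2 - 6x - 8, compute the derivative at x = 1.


Differentiate term by term using power and sum rules:
f(x) = 4x^2 - 6x - 8
f'(x) = 8x - 6
Substitute x = 1:
f'(1) = 8 * 1 - 6
= 8 - 6
= 2

2


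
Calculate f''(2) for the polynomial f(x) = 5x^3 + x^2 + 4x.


First derivative:
f'(x) = 15x^2 + 2x + 4
Second derivative:
f''(x) = 30x + 2
Substitute x = 2:
f''(2) = 30 * 2 + 2
= 60 + 2
= 62

62


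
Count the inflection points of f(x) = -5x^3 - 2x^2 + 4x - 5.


Inflection points occur where f''(x) = 0 and concavity changes.
f(x) = -5x^3 - 2x^2 + 4x - 5
f'(x) = -15x^2 - 4x + 4
f''(x) = -30x - 4
Set f''(x) = 0:
-30x - 4 = 0
x = 4 / (-30) = -2/15
Since f''(x) is linear (degree 1), it changes sign at this point.
Therefore there is exactly 1 inflection point.

1


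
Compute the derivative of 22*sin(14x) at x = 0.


Apply the chain rule to differentiate 22*sin(14x):
d/dx [22*sin(14x)]
= 22 * cos(14x) * d/dx(14x)
= 22 * 14 * cos(14x)
= 308 * cos(14x)
Evaluate at x = 0:
= 308 * cos(0)
= 308 * 1
= 308

308


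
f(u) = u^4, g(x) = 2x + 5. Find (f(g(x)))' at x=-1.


Using the chain rule: (f(g(x)))' = f'(g(x)) * g'(x)
First, find g(-1):
g(-1) = 2 * (-1) + 5 = 3
Next, f'(u) = 4u^3
And g'(x) = 2
So f'(g(-1)) * g'(-1)
= 4 * 3^3 * 2
= 4 * 27 * 2
= 216

216


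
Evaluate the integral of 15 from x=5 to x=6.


The integral of a constant k over [a, b] equals k * (b - a).
integral from 5 to 6 of 15 dx
= 15 * (6 - 5)
= 15 * 1
= 15

15


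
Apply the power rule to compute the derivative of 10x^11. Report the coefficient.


We apply the power rule: d/dx [ax^n] = a*n * x^(n-1)
d/dx [10x^11]
= 10 * 11 * x^(11-1)
= 110x^10
The coefficient is 110

110


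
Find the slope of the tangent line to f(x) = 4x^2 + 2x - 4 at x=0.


The slope of the tangent line equals f'(x) at the point.
f(x) = 4x^2 + 2x - 4
f'(x) = 8x + 2
At x = 0:
f'(0) = 8 * 0 + 2
= 0 + 2
= 2

2


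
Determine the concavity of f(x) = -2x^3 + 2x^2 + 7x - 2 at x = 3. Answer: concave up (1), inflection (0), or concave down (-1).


Concavity is determined by the sign of f''(x).
f(x) = -2x^3 + 2x^2 + 7x - 2
f'(x) = -6x^2 + 4x + 7
f''(x) = -12x + 4
f''(3) = -12 * 3 + 4
= -36 + 4
= -32
Since f''(3) < 0, the function is concave down (-1)

-1


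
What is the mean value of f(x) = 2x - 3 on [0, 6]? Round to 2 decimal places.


Average value = 1/(b-a) * integral from a to b of f(x) dx
First compute the integral of 2x - 3:
F(x) = x^2 - 3x
F(6) = 1 * 36 - 3 * 6 = 18
F(0) = 1 * 0 - 3 * 0 = 0
Integral = 18 - 0 = 18
Average = 18 / (6 - 0) = 18 / 6
= 3 = 3.00

3.00


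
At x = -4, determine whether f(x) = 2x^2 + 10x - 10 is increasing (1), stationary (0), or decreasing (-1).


Compute f'(x) to determine behavior:
f'(x) = 4x + 10
f'(-4) = 4 * (-4) + 10
= -16 + 10
= -6
Since f'(-4) < 0, the function is decreasing (-1)

-1


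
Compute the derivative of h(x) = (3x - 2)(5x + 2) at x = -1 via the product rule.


Let u(x) = 3x - 2 and v(x) = 5x + 2
u'(x) = 3
v'(x) = 5
Product rule: h'(x) = u'(x)*v(x) + u(x)*v'(x)
= 3 * (5x + 2) + (3x - 2) * 5
At x = -1:
u(-1) = 3 * (-1) - 2 = -5
v(-1) = 5 * (-1) + 2 = -3
h'(-1) = 3 * (-3) + (-5) * 5
= -9 - 25
= -34

-34


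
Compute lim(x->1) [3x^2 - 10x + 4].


Since polynomials are continuous, we use direct substitution.
lim(x->1) of 3x^2 - 10x + 4
= 3 * 1^2 - 10 * 1 + 4
= 3 - 10 + 4
= -3

-3


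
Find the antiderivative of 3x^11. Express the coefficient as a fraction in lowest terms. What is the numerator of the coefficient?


Apply the power rule for integration:
integral of ax^n dx = a/(n+1) * x^(n+1) + C
integral of 3x^11 dx
= 3/12 * x^12 + C
= 1/4 * x^12 + C
The coefficient in lowest terms is 1/4, and its numerator is 1

1


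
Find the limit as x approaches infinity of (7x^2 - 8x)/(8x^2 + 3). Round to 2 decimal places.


For limits at infinity with equal-degree polynomials,
we compare leading coefficients.
Numerator leading term: 7x^2
Denominator leading term: 8x^2
Divide both by x^2:
lim = (7 - 8/x) / (8 + 3/x^2)
As x -> infinity, the 1/x and 1/x^2 terms vanish:
= 7/8 ≈ 0.88

0.88


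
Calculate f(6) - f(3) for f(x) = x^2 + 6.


Net change = f(b) - f(a)
f(x) = x^2 + 6
Compute f(6):
f(6) = 1 * 6^2 + 0 * 6 + 6
= 36 + 0 + 6
= 42
Compute f(3):
f(3) = 1 * 3^2 + 0 * 3 + 6
= 9 + 0 + 6
= 15
Net change = 42 - 15 = 27

27


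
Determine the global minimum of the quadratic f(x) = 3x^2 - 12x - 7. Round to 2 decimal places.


For a quadratic f(x) = ax^2 + bx + c with a > 0, the minimum is at the vertex.
Vertex x-coordinate: x = -b/(2a)
x = -(-12) / (2 * 3)
x = 12/6 = 2
Substitute back to find the minimum value:
f(2) = 3 * 2^2 - 12 * 2 - 7
= 12 - 24 - 7
= -19 = -19.00

-19.00


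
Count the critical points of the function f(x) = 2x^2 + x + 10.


Find where f'(x) = 0:
f'(x) = 4x + 1
Set f'(x) = 0:
4x + 1 = 0
x = -1 / 4 = -1/4
This is a linear equation in x, so there is exactly one solution.
Number of critical points: 1

1


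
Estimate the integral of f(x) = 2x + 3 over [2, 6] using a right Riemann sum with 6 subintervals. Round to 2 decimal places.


Right Riemann sum uses right endpoints of each subinterval.
Interval: [2, 6], n = 6
dx = (6 - 2) / 6 = 2/3
Right endpoints: [8/3, 10/3, 4, 14/3, 16/3, 6]
f values: [25/3, 29/3, 11, 37/3, 41/3, 15]
Sum = dx * (sum of f values)
= 2/3 * 70
= 140/3 ≈ 46.67

46.67


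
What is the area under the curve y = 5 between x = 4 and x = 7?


The area under a constant function y = 5 is a rectangle.
Width = 7 - 4 = 3
Height = 5
Area = width * height
= 3 * 5
= 15

15


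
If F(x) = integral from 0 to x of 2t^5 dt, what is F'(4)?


By the Fundamental Theorem of Calculus (Part 1):
If F(x) = integral from 0 to x of f(t) dt, then F'(x) = f(x)
Here f(t) = 2t^5
So F'(x) = 2x^5
Evaluate at x = 4:
F'(4) = 2 * 4^5
= 2 * 1024
= 2048

2048


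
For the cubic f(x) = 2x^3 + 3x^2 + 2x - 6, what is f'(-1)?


Differentiate f(x) = 2x^3 + 3x^2 + 2x - 6 term by term:
f'(x) = 6x^2 + 6x + 2
Substitute x = -1:
f'(-1) = 6 * (-1)^2 + 6 * (-1) + 2
= 6 - 6 + 2
= 2

2


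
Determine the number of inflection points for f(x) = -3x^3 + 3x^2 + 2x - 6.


Inflection points occur where f''(x) = 0 and concavity changes.
f(x) = -3x^3 + 3x^2 + 2x - 6
f'(x) = -9x^2 + 6x + 2
f''(x) = -18x + 6
Set f''(x) = 0:
-18x + 6 = 0
x = -6 / (-18) = 1/3
Since f''(x) is linear (degree 1), it changes sign at this point.
Therefore there is exactly 1 inflection point.

1


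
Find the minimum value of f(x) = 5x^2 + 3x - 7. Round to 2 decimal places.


For a quadratic f(x) = ax^2 + bx + c with a > 0, the minimum is at the vertex.
Vertex x-coordinate: x = -b/(2a)
x = -(3) / (2 * 5)
x = -3/10
Substitute back to find the minimum value:
f(-3/10) = 5 * (-3/10)^2 + 3 * (-3/10) - 7
= 9/20 - 9/10 - 7
= -149/20 = -7.45

-7.45


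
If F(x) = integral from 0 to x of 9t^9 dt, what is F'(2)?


By the Fundamental Theorem of Calculus (Part 1):
If F(x) = integral from 0 to x of f(t) dt, then F'(x) = f(x)
Here f(t) = 9t^9
So F'(x) = 9x^9
Evaluate at x = 2:
F'(2) = 9 * 2^9
= 9 * 512
= 4608

4608


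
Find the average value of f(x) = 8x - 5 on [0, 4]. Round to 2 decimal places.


Average value = 1/(b-a) * integral from a to b of f(x) dx
First compute the integral of 8x - 5:
F(x) = 4x^2 - 5x
F(4) = 4 * 16 - 5 * 4 = 44
F(0) = 4 * 0 - 5 * 0 = 0
Integral = 44 - 0 = 44
Average = 44 / (4 - 0) = 44 / 4
= 11 = 11.00

11.00


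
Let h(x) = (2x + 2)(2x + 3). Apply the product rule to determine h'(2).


Let u(x) = 2x + 2 and v(x) = 2x + 3
u'(x) = 2
v'(x) = 2
Product rule: h'(x) = u'(x)*v(x) + u(x)*v'(x)
= 2 * (2x + 3) + (2x + 2) * 2
At x = 2:
u(2) = 2 * 2 + 2 = 6
v(2) = 2 * 2 + 3 = 7
h'(2) = 2 * 7 + 6 * 2
= 14 + 12
= 26

26


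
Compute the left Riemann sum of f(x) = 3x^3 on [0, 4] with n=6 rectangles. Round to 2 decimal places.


Left Riemann sum uses left endpoints of each subinterval.
Interval: [0, 4], n = 6
dx = (4 - 0) / 6 = 2/3
Left endpoints: [0, 2/3, 4/3, 2, 8/3, 10/3]
f values: [0, 8/9, 64/9, 24, 512/9, 1000/9]
Sum = dx * (sum of f values)
= 2/3 * 200
= 400/3 ≈ 133.33

133.33


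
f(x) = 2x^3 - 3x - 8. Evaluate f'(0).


Differentiate f(x) = 2x^3 - 3x - 8 term by term:
f'(x) = 6x^2 - 3
Substitute x = 0:
f'(0) = 6 * 0^2 + 0 * 0 - 3
= 0 + 0 - 3
= -3

-3


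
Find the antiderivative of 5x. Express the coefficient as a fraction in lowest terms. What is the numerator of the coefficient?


Apply the power rule for integration:
integral of ax^n dx = a/(n+1) * x^(n+1) + C
integral of 5x dx
= 5/2 * x^2 + C
The coefficient in lowest terms is 5/2, and its numerator is 5

5


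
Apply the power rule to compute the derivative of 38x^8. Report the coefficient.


We apply the power rule: d/dx [ax^n] = a*n * x^(n-1)
d/dx [38x^8]
= 38 * 8 * x^(8-1)
= 304x^7
The coefficient is 304

304


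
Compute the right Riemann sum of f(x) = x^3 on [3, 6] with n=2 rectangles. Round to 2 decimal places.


Right Riemann sum uses right endpoints of each subinterval.
Interval: [3, 6], n = 2
dx = (6 - 3) / 2 = 3/2
Right endpoints: [9/2, 6]
f values: [729/8, 216]
Sum = dx * (sum of f values)
= 3/2 * 2457/8
= 7371/16 ≈ 460.69

460.69


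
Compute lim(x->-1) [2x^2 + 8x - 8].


Since polynomials are continuous, we use direct substitution.
lim(x->-1) of 2x^2 + 8x - 8
= 2 * (-1)^2 + 8 * (-1) - 8
= 2 - 8 - 8
= -14

-14


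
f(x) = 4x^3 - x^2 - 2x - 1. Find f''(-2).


First derivative:
f'(x) = 12x^2 - 2x - 2
Second derivative:
f''(x) = 24x - 2
Substitute x = -2:
f''(-2) = 24 * (-2) - 2
= -48 - 2
= -50

-50


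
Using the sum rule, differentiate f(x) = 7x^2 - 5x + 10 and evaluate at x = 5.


Differentiate term by term using power and sum rules:
f(x) = 7x^2 - 5x + 10
f'(x) = 14x - 5
Substitute x = 5:
f'(5) = 14 * 5 - 5
= 70 - 5
= 65

65


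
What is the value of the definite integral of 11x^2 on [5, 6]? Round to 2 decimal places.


Find the antiderivative of 11x^2:
F(x) = 11/3 * x^3
Apply the Fundamental Theorem of Calculus:
F(6) - F(5)
= 11/3 * 6^3 - 11/3 * 5^3
= 11/3 * (216 - 125)
= 11/3 * 91
= 1001/3 ≈ 333.67

333.67


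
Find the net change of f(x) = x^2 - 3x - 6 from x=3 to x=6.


Net change = f(b) - f(a)
f(x) = x^2 - 3x - 6
Compute f(6):
f(6) = 1 * 6^2 - 3 * 6 - 6
= 36 - 18 - 6
= 12
Compute f(3):
f(3) = 1 * 3^2 - 3 * 3 - 6
= 9 - 9 - 6
= -6
Net change = 12 - (-6) = 18

18


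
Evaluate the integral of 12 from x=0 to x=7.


The integral of a constant k over [a, b] equals k * (b - a).
integral from 0 to 7 of 12 dx
= 12 * (7 - 0)
= 12 * 7
= 84

84


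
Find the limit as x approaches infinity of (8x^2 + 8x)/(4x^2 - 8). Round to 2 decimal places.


For limits at infinity with equal-degree polynomials,
we compare leading coefficients.
Numerator leading term: 8x^2
Denominator leading term: 4x^2
Divide both by x^2:
lim = (8 + 8/x) / (4 - 8/x^2)
As x -> infinity, the 1/x and 1/x^2 terms vanish:
= 8/4 = 2 = 2.00

2.00


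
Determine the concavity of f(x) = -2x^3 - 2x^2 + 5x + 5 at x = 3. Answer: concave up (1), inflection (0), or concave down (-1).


Concavity is determined by the sign of f''(x).
f(x) = -2x^3 - 2x^2 + 5x + 5
f'(x) = -6x^2 - 4x + 5
f''(x) = -12x - 4
f''(3) = -12 * 3 - 4
= -36 - 4
= -40
Since f''(3) < 0, the function is concave down (-1)

-1


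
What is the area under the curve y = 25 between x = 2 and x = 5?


The area under a constant function y = 25 is a rectangle.
Width = 5 - 2 = 3
Height = 25
Area = width * height
= 3 * 25
= 75

75


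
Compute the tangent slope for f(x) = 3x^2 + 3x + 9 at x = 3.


The slope of the tangent line equals f'(x) at the point.
f(x) = 3x^2 + 3x + 9
f'(x) = 6x + 3
At x = 3:
f'(3) = 6 * 3 + 3
= 18 + 3
= 21

21


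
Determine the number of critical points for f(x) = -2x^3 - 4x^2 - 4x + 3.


Find where f'(x) = 0:
f(x) = -2x^3 - 4x^2 - 4x + 3
f'(x) = -6x^2 - 8x - 4
This is a quadratic in x. Use the discriminant to count real roots.
Discriminant = (-8)^2 - 4 * (-6) * (-4)
= 64 - 96
= -32
Since discriminant < 0, f'(x) = 0 has no real solutions.
Number of critical points: 0

0


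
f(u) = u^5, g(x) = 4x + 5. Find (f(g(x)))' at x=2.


Using the chain rule: (f(g(x)))' = f'(g(x)) * g'(x)
First, find g(2):
g(2) = 4 * 2 + 5 = 13
Next, f'(u) = 5u^4
And g'(x) = 4
So f'(g(2)) * g'(2)
= 5 * 13^4 * 4
= 5 * 28561 * 4
= 571220

571220


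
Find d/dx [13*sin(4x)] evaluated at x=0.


Apply the chain rule to differentiate 13*sin(4x):
d/dx [13*sin(4x)]
= 13 * cos(4x) * d/dx(4x)
= 13 * 4 * cos(4x)
= 52 * cos(4x)
Evaluate at x = 0:
= 52 * cos(0)
= 52 * 1
= 52

52


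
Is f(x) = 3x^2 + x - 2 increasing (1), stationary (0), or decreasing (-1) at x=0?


Compute f'(x) to determine behavior:
f'(x) = 6x + 1
f'(0) = 6 * 0 + 1
= 0 + 1
= 1
Since f'(0) > 0, the function is increasing (1)

1


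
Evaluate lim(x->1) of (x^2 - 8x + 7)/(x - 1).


Direct substitution gives 0/0, so we factor the numerator.
Factor: (x^2 - 8x + 7) = (x - 1)(x - 7)
Cancel the common factor (x - 1):
(x^2 - 8x + 7)/(x - 1) = (x - 7)
Now substitute x = 1:
= (1) - (7) = -6

-6


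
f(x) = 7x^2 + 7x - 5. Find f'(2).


Differentiate term by term using power and sum rules:
f(x) = 7x^2 + 7x - 5
f'(x) = 14x + 7
Substitute x = 2:
f'(2) = 14 * 2 + 7
= 28 + 7
= 35

35


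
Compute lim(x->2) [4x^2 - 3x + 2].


Since polynomials are continuous, we use direct substitution.
lim(x->2) of 4x^2 - 3x + 2
= 4 * 2^2 - 3 * 2 + 2
= 16 - 6 + 2
= 12

12


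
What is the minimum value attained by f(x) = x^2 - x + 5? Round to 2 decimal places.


For a quadratic f(x) = ax^2 + bx + c with a > 0, the minimum is at the vertex.
Vertex x-coordinate: x = -b/(2a)
x = -(-1) / (2 * 1)
x = 1/2
Substitute back to find the minimum value:
f(1/2) = 1 * (1/2)^2 - 1 * (1/2) + 5
= 1/4 - 1/2 + 5
= 19/4 = 4.75

4.75


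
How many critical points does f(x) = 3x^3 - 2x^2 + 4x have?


Find where f'(x) = 0:
f(x) = 3x^3 - 2x^2 + 4x
f'(x) = 9x^2 - 4x + 4
This is a quadratic in x. Use the discriminant to count real roots.
Discriminant = (-4)^2 - 4 * 9 * 4
= 16 - 144
= -128
Since discriminant < 0, f'(x) = 0 has no real solutions.
Number of critical points: 0

0


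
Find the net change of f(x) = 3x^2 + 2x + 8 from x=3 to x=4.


Net change = f(b) - f(a)
f(x) = 3x^2 + 2x + 8
Compute f(4):
f(4) = 3 * 4^2 + 2 * 4 + 8
= 48 + 8 + 8
= 64
Compute f(3):
f(3) = 3 * 3^2 + 2 * 3 + 8
= 27 + 6 + 8
= 41
Net change = 64 - 41 = 23

23


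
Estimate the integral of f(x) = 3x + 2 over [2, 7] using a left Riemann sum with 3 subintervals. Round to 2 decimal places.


Left Riemann sum uses left endpoints of each subinterval.
Interval: [2, 7], n = 3
dx = (7 - 2) / 3 = 5/3
Left endpoints: [2, 11/3, 16/3]
f values: [8, 13, 18]
Sum = dx * (sum of f values)
= 5/3 * 39
= 65 = 65.00

65.00


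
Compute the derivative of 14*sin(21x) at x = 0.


Apply the chain rule to differentiate 14*sin(21x):
d/dx [14*sin(21x)]
= 14 * cos(21x) * d/dx(21x)
= 14 * 21 * cos(21x)
= 294 * cos(21x)
Evaluate at x = 0:
= 294 * cos(0)
= 294 * 1
= 294

294


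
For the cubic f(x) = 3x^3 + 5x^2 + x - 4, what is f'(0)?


Differentiate f(x) = 3x^3 + 5x^2 + x - 4 term by term:
f'(x) = 9x^2 + 10x + 1
Substitute x = 0:
f'(0) = 9 * 0^2 + 10 * 0 + 1
= 0 + 0 + 1
= 1

1


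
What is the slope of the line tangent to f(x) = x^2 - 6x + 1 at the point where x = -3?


The slope of the tangent line equals f'(x) at the point.
f(x) = x^2 - 6x + 1
f'(x) = 2x - 6
At x = -3:
f'(-3) = 2 * (-3) - 6
= -6 - 6
= -12

-12


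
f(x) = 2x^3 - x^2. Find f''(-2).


First derivative:
f'(x) = 6x^2 - 2x
Second derivative:
f''(x) = 12x - 2
Substitute x = -2:
f''(-2) = 12 * (-2) - 2
= -24 - 2
= -26

-26


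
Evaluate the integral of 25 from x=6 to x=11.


The integral of a constant k over [a, b] equals k * (b - a).
integral from 6 to 11 of 25 dx
= 25 * (11 - 6)
= 25 * 5
= 125

125


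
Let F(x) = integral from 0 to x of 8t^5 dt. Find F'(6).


By the Fundamental Theorem of Calculus (Part 1):
If F(x) = integral from 0 to x of f(t) dt, then F'(x) = f(x)
Here f(t) = 8t^5
So F'(x) = 8x^5
Evaluate at x = 6:
F'(6) = 8 * 6^5
= 8 * 7776
= 62208

62208


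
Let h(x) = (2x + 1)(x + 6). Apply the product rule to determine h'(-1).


Let u(x) = 2x + 1 and v(x) = x + 6
u'(x) = 2
v'(x) = 1
Product rule: h'(x) = u'(x)*v(x) + u(x)*v'(x)
= 2 * (x + 6) + (2x + 1) * 1
At x = -1:
u(-1) = 2 * (-1) + 1 = -1
v(-1) = 1 * (-1) + 6 = 5
h'(-1) = 2 * 5 + (-1) * 1
= 10 - 1
= 9

9


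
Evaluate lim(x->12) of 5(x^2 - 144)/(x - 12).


Direct substitution gives 0/0, so we factor the numerator.
Factor: 5(x^2 - 144) = 5 * (x - 12)(x + 12)
Cancel the common factor (x - 12):
5(x^2 - 144)/(x - 12) = 5 * (x + 12)
Now substitute x = 12:
= 5 * (12 + 12) = 120

120


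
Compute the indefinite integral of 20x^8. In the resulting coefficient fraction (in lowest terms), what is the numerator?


Apply the power rule for integration:
integral of ax^n dx = a/(n+1) * x^(n+1) + C
integral of 20x^8 dx
= 20/9 * x^9 + C
The coefficient in lowest terms is 20/9, and its numerator is 20

20


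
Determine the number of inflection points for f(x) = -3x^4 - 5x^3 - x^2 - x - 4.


Inflection points occur where f''(x) = 0 and concavity changes.
f(x) = -3x^4 - 5x^3 - x^2 - x - 4
f'(x) = -12x^3 - 15x^2 - 2x - 1
f''(x) = -36x^2 - 30x - 2
This is a quadratic in x. Use the discriminant to count real roots.
Discriminant = (-30)^2 - 4 * (-36) * (-2)
= 900 - 288
= 612
Since discriminant > 0, f''(x) = 0 has 2 distinct real solutions.
A quadratic with two distinct real roots changes sign at each root, so concavity changes at both.
Number of inflection points: 2

2


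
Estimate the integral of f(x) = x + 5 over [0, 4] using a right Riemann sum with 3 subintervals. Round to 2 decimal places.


Right Riemann sum uses right endpoints of each subinterval.
Interval: [0, 4], n = 3
dx = (4 - 0) / 3 = 4/3
Right endpoints: [4/3, 8/3, 4]
f values: [19/3, 23/3, 9]
Sum = dx * (sum of f values)
= 4/3 * 23
= 92/3 ≈ 30.67

30.67


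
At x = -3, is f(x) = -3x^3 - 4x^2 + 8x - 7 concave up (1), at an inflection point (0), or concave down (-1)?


Concavity is determined by the sign of f''(x).
f(x) = -3x^3 - 4x^2 + 8x - 7
f'(x) = -9x^2 - 8x + 8
f''(x) = -18x - 8
f''(-3) = -18 * (-3) - 8
= 54 - 8
= 46
Since f''(-3) > 0, the function is concave up (1)

1


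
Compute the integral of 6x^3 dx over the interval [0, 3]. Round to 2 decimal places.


Find the antiderivative of 6x^3:
F(x) = 6/4 * x^4
Apply the Fundamental Theorem of Calculus:
F(3) - F(0)
= 6/4 * 3^4 - 6/4 * 0^4
= 6/4 * (81 - 0)
= 6/4 * 81
= 243/2 = 121.50

121.50


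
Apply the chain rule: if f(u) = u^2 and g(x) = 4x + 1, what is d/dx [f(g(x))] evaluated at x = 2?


Using the chain rule: (f(g(x)))' = f'(g(x)) * g'(x)
First, find g(2):
g(2) = 4 * 2 + 1 = 9
Next, f'(u) = 2u
And g'(x) = 4
So f'(g(2)) * g'(2)
= 2 * 9 * 4
= 72

72


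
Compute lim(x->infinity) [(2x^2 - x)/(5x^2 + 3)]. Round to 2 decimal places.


For limits at infinity with equal-degree polynomials,
we compare leading coefficients.
Numerator leading term: 2x^2
Denominator leading term: 5x^2
Divide both by x^2:
lim = (2 - 1/x) / (5 + 3/x^2)
As x -> infinity, the 1/x and 1/x^2 terms vanish:
= 2/5 = 0.40

0.40


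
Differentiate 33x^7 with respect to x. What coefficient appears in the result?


We apply the power rule: d/dx [ax^n] = a*n * x^(n-1)
d/dx [33x^7]
= 33 * 7 * x^(7-1)
= 231x^6
The coefficient is 231

231


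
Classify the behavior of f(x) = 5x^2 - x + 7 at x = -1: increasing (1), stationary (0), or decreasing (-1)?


Compute f'(x) to determine behavior:
f'(x) = 10x - 1
f'(-1) = 10 * (-1) - 1
= -10 - 1
= -11
Since f'(-1) < 0, the function is decreasing (-1)

-1
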